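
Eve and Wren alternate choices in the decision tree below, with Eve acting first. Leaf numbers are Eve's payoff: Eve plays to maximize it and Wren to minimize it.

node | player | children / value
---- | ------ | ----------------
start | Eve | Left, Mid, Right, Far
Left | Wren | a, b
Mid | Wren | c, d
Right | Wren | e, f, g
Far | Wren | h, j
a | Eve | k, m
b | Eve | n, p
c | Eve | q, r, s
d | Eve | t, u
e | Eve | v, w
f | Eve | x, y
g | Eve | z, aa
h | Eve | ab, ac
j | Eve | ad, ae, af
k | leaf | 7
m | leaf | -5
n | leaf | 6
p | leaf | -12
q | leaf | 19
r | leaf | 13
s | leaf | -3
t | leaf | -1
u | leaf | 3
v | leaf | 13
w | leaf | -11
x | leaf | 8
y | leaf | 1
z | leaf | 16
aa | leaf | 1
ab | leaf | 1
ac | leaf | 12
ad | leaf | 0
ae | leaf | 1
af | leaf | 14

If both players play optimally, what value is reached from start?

12

a (Eve): max(7, -5) = 7
b (Eve): max(6, -12) = 6
Left (Wren): min(7, 6) = 6
c (Eve): max(19, 13, -3) = 19
d (Eve): max(-1, 3) = 3
Mid (Wren): min(19, 3) = 3
e (Eve): max(13, -11) = 13
f (Eve): max(8, 1) = 8
g (Eve): max(16, 1) = 16
Right (Wren): min(13, 8, 16) = 8
h (Eve): max(1, 12) = 12
j (Eve): max(0, 1, 14) = 14
Far (Wren): min(12, 14) = 12
start (Eve): max(6, 3, 8, 12) = 12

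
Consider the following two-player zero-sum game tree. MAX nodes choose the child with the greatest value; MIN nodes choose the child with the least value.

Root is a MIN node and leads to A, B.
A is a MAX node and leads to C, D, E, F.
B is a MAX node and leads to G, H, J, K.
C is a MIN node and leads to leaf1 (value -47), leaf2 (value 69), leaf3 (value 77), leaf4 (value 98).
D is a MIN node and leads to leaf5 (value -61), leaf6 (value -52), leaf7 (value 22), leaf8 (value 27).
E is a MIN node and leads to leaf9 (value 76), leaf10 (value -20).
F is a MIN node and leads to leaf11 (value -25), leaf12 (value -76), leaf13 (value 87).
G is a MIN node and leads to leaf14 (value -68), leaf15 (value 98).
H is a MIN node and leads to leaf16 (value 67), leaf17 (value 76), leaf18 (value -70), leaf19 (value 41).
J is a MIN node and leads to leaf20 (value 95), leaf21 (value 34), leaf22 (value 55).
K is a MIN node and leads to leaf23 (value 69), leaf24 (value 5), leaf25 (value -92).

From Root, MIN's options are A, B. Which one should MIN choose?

C (MIN): min(-47, 69, 77, 98) = -47
D (MIN): min(-61, -52, 22, 27) = -61
E (MIN): min(76, -20) = -20
F (MIN): min(-25, -76, 87) = -76
A (MAX): max(-47, -61, -20, -76) = -20
G (MIN): min(-68, 98) = -68
H (MIN): min(67, 76, -70, 41) = -70
J (MIN): min(95, 34, 55) = 34
K (MIN): min(69, 5, -92) = -92
B (MAX): max(-68, -70, 34, -92) = 34
Root (MIN): min(-20, 34) = -20
MIN at Root wants the lowest of {A=-20, B=34}, so chooses A.

A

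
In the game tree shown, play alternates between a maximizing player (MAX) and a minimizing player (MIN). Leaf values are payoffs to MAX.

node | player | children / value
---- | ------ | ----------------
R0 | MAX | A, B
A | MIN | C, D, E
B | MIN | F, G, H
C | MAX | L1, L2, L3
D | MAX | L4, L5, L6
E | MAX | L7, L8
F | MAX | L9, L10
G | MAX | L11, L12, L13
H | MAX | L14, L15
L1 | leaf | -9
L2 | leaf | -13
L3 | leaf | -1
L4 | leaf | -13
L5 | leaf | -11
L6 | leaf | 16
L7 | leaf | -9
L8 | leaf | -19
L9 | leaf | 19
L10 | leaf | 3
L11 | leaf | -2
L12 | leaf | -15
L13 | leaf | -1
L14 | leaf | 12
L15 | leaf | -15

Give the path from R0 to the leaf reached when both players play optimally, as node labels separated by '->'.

C (MAX): max(-9, -13, -1) = -1
D (MAX): max(-13, -11, 16) = 16
E (MAX): max(-9, -19) = -9
A (MIN): min(-1, 16, -9) = -9
F (MAX): max(19, 3) = 19
G (MAX): max(-2, -15, -1) = -1
H (MAX): max(12, -15) = 12
B (MIN): min(19, -1, 12) = -1
R0 (MAX): max(-9, -1) = -1
At R0, MAX picks B (highest: -1).
At B, MIN picks G (lowest: -1).
At G, MAX picks L13 (highest: -1).
Terminal value -1.

R0 -> B -> G -> L13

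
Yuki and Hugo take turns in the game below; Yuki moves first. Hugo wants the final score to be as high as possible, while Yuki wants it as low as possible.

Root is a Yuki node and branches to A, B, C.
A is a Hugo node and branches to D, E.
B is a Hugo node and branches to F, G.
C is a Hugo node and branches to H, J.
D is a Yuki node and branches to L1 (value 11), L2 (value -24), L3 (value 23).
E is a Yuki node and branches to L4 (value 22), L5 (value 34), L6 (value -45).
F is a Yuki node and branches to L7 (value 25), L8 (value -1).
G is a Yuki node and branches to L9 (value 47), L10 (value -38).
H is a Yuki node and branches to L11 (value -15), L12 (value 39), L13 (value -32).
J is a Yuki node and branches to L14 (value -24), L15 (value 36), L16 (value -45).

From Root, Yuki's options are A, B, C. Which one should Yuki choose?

C

D (Yuki): min(11, -24, 23) = -24
E (Yuki): min(22, 34, -45) = -45
A (Hugo): max(-24, -45) = -24
F (Yuki): min(25, -1) = -1
G (Yuki): min(47, -38) = -38
B (Hugo): max(-1, -38) = -1
H (Yuki): min(-15, 39, -32) = -32
J (Yuki): min(-24, 36, -45) = -45
C (Hugo): max(-32, -45) = -32
Root (Yuki): min(-24, -1, -32) = -32
Yuki at Root wants the lowest of {A=-24, B=-1, C=-32}, so chooses C.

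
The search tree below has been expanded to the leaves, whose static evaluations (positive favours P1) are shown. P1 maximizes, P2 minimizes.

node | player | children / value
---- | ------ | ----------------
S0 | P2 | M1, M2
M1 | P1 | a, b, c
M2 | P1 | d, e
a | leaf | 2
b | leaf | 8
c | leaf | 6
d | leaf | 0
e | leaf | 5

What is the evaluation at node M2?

M2 (P1): max(0, 5) = 5

5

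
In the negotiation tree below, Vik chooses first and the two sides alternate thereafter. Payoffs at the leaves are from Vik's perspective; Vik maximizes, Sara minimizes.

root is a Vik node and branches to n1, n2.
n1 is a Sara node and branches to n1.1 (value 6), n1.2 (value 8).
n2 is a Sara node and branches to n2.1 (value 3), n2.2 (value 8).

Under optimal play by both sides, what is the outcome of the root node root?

n1 (Sara): min(6, 8) = 6
n2 (Sara): min(3, 8) = 3
root (Vik): max(6, 3) = 6

6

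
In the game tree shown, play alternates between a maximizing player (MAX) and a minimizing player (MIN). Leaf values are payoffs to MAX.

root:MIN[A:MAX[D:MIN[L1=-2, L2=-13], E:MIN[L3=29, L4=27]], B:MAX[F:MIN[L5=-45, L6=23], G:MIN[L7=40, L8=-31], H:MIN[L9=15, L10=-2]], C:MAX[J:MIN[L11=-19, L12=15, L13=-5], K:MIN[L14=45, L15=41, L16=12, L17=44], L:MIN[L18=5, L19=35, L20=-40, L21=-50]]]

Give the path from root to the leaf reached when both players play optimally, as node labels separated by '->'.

root -> B -> H -> L10

D (MIN): min(-2, -13) = -13
E (MIN): min(29, 27) = 27
A (MAX): max(-13, 27) = 27
F (MIN): min(-45, 23) = -45
G (MIN): min(40, -31) = -31
H (MIN): min(15, -2) = -2
B (MAX): max(-45, -31, -2) = -2
J (MIN): min(-19, 15, -5) = -19
K (MIN): min(45, 41, 12, 44) = 12
L (MIN): min(5, 35, -40, -50) = -50
C (MAX): max(-19, 12, -50) = 12
root (MIN): min(27, -2, 12) = -2
At root, MIN picks B (lowest: -2).
At B, MAX picks H (highest: -2).
At H, MIN picks L10 (lowest: -2).
Terminal value -2.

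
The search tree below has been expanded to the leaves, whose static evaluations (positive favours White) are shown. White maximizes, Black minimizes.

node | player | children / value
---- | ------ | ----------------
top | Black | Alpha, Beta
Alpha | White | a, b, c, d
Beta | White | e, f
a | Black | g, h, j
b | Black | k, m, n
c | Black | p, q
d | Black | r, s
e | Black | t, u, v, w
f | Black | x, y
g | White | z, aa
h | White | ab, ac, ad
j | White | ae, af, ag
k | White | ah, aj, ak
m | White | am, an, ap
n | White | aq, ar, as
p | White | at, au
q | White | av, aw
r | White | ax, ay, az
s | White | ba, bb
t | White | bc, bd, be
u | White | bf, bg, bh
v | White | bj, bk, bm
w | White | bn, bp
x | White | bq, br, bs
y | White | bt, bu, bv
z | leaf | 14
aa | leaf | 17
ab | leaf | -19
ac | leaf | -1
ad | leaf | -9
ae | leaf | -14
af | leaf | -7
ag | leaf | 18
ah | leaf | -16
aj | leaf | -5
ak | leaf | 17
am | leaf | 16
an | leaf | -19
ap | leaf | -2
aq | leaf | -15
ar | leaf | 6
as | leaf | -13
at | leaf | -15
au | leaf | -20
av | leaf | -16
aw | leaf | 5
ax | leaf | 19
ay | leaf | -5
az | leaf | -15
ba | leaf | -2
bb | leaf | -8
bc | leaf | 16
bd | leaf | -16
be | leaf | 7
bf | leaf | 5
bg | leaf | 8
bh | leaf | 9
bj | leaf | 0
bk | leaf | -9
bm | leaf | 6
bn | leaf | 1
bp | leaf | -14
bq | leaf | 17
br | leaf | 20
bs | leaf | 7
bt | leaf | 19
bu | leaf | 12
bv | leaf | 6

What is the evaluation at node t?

t (White): max(16, -16, 7) = 16

16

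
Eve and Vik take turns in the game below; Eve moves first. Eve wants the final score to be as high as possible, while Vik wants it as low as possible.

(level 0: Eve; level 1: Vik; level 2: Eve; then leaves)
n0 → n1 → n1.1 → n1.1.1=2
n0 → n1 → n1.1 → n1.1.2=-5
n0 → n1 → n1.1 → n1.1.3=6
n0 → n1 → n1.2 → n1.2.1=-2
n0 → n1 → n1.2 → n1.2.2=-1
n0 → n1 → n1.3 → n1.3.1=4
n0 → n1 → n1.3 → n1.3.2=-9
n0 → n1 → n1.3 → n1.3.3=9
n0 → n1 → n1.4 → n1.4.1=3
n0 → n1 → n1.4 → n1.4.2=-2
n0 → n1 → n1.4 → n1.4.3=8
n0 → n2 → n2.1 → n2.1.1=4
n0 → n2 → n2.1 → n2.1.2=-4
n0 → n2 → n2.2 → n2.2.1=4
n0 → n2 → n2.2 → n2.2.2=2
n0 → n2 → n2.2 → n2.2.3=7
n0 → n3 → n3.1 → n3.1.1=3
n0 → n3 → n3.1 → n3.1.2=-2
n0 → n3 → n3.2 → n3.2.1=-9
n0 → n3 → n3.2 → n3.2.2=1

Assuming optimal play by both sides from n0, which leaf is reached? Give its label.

n2.1.1

n1.1 (Eve): max(2, -5, 6) = 6
n1.2 (Eve): max(-2, -1) = -1
n1.3 (Eve): max(4, -9, 9) = 9
n1.4 (Eve): max(3, -2, 8) = 8
n1 (Vik): min(6, -1, 9, 8) = -1
n2.1 (Eve): max(4, -4) = 4
n2.2 (Eve): max(4, 2, 7) = 7
n2 (Vik): min(4, 7) = 4
n3.1 (Eve): max(3, -2) = 3
n3.2 (Eve): max(-9, 1) = 1
n3 (Vik): min(3, 1) = 1
n0 (Eve): max(-1, 4, 1) = 4
At n0, Eve picks n2 (highest: 4).
At n2, Vik picks n2.1 (lowest: 4).
At n2.1, Eve picks n2.1.1 (highest: 4).
Terminal value 4.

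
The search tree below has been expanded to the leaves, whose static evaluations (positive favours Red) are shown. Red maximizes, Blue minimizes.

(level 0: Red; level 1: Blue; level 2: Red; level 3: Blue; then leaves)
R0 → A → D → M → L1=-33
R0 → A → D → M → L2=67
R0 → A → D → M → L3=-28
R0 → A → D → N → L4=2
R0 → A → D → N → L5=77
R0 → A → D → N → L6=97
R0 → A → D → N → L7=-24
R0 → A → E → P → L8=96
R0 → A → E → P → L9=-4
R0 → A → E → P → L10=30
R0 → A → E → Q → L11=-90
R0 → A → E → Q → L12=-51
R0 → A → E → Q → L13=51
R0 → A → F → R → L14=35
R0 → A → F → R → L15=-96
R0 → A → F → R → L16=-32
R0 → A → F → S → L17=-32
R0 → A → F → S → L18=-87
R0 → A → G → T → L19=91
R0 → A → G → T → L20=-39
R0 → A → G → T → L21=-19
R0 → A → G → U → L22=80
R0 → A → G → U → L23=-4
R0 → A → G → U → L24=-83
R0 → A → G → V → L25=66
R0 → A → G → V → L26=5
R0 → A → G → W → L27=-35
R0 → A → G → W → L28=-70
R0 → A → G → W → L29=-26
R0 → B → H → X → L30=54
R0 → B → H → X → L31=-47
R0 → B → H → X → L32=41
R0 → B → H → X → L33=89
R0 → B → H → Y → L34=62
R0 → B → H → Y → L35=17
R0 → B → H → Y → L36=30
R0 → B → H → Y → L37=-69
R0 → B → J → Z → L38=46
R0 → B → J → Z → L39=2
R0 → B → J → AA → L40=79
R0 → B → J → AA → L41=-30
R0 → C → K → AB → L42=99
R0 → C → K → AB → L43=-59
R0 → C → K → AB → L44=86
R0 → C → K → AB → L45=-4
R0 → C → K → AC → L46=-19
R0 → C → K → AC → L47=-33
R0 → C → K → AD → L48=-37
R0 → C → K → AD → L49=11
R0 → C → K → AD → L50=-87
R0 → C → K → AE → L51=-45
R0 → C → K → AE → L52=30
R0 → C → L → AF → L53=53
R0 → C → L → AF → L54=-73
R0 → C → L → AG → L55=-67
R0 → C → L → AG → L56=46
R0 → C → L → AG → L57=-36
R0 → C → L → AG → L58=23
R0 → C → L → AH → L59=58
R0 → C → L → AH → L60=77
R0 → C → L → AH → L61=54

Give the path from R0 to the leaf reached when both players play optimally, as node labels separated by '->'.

R0 -> C -> K -> AC -> L47

M (Blue): min(-33, 67, -28) = -33
N (Blue): min(2, 77, 97, -24) = -24
D (Red): max(-33, -24) = -24
P (Blue): min(96, -4, 30) = -4
Q (Blue): min(-90, -51, 51) = -90
E (Red): max(-4, -90) = -4
R (Blue): min(35, -96, -32) = -96
S (Blue): min(-32, -87) = -87
F (Red): max(-96, -87) = -87
T (Blue): min(91, -39, -19) = -39
U (Blue): min(80, -4, -83) = -83
V (Blue): min(66, 5) = 5
W (Blue): min(-35, -70, -26) = -70
G (Red): max(-39, -83, 5, -70) = 5
A (Blue): min(-24, -4, -87, 5) = -87
X (Blue): min(54, -47, 41, 89) = -47
Y (Blue): min(62, 17, 30, -69) = -69
H (Red): max(-47, -69) = -47
Z (Blue): min(46, 2) = 2
AA (Blue): min(79, -30) = -30
J (Red): max(2, -30) = 2
B (Blue): min(-47, 2) = -47
AB (Blue): min(99, -59, 86, -4) = -59
AC (Blue): min(-19, -33) = -33
AD (Blue): min(-37, 11, -87) = -87
AE (Blue): min(-45, 30) = -45
K (Red): max(-59, -33, -87, -45) = -33
AF (Blue): min(53, -73) = -73
AG (Blue): min(-67, 46, -36, 23) = -67
AH (Blue): min(58, 77, 54) = 54
L (Red): max(-73, -67, 54) = 54
C (Blue): min(-33, 54) = -33
R0 (Red): max(-87, -47, -33) = -33
At R0, Red picks C (highest: -33).
At C, Blue picks K (lowest: -33).
At K, Red picks AC (highest: -33).
At AC, Blue picks L47 (lowest: -33).
Terminal value -33.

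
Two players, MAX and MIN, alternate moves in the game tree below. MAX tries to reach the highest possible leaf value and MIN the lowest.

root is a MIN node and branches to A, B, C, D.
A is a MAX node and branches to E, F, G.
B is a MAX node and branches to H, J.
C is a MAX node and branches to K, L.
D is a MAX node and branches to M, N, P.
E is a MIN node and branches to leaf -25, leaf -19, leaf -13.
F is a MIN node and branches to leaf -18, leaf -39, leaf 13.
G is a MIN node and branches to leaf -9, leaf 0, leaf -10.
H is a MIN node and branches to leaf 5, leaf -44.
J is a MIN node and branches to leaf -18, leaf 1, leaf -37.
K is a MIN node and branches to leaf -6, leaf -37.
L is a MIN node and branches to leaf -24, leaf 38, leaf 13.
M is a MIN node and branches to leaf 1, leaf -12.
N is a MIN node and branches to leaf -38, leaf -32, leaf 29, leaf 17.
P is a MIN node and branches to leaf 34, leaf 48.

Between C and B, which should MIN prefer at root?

K (MIN): min(-6, -37) = -37
L (MIN): min(-24, 38, 13) = -24
C (MAX): max(-37, -24) = -24
H (MIN): min(5, -44) = -44
J (MIN): min(-18, 1, -37) = -37
B (MAX): max(-44, -37) = -37
MIN prefers the lower value; C=-24, B=-37. B is better since -37 < -24.

B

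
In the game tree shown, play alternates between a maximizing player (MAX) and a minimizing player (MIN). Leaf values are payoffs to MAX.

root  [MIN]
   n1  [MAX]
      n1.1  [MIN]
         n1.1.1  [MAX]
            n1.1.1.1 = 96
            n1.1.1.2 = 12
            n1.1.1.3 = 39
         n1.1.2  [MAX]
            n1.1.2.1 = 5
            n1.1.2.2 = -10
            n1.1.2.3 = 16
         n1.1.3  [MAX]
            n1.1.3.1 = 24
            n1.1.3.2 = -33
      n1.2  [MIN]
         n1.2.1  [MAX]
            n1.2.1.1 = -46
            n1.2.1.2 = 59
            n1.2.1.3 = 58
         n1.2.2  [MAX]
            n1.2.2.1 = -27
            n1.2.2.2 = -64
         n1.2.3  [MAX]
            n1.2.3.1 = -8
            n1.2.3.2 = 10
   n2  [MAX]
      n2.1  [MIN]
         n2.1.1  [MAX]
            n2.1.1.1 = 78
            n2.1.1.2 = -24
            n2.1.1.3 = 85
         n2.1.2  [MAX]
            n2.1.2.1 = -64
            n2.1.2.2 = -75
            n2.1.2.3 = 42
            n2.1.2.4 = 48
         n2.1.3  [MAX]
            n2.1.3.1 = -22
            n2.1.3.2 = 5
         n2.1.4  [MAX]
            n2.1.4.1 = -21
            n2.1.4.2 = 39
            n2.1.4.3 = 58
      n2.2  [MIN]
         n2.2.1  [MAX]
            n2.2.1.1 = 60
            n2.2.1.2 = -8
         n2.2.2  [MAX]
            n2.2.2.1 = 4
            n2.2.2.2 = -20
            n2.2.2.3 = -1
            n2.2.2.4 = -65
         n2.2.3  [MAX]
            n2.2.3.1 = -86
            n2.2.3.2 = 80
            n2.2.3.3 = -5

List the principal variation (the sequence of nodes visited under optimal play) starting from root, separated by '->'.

n1.1.1 (MAX): max(96, 12, 39) = 96
n1.1.2 (MAX): max(5, -10, 16) = 16
n1.1.3 (MAX): max(24, -33) = 24
n1.1 (MIN): min(96, 16, 24) = 16
n1.2.1 (MAX): max(-46, 59, 58) = 59
n1.2.2 (MAX): max(-27, -64) = -27
n1.2.3 (MAX): max(-8, 10) = 10
n1.2 (MIN): min(59, -27, 10) = -27
n1 (MAX): max(16, -27) = 16
n2.1.1 (MAX): max(78, -24, 85) = 85
n2.1.2 (MAX): max(-64, -75, 42, 48) = 48
n2.1.3 (MAX): max(-22, 5) = 5
n2.1.4 (MAX): max(-21, 39, 58) = 58
n2.1 (MIN): min(85, 48, 5, 58) = 5
n2.2.1 (MAX): max(60, -8) = 60
n2.2.2 (MAX): max(4, -20, -1, -65) = 4
n2.2.3 (MAX): max(-86, 80, -5) = 80
n2.2 (MIN): min(60, 4, 80) = 4
n2 (MAX): max(5, 4) = 5
root (MIN): min(16, 5) = 5
At root, MIN picks n2 (lowest: 5).
At n2, MAX picks n2.1 (highest: 5).
At n2.1, MIN picks n2.1.3 (lowest: 5).
At n2.1.3, MAX picks n2.1.3.2 (highest: 5).
Terminal value 5.

root -> n2 -> n2.1 -> n2.1.3 -> n2.1.3.2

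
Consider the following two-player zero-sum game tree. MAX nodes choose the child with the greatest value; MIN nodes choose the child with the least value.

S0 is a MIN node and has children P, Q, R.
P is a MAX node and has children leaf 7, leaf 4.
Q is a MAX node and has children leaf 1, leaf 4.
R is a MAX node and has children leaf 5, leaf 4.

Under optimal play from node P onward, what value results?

P (MAX): max(7, 4) = 7

7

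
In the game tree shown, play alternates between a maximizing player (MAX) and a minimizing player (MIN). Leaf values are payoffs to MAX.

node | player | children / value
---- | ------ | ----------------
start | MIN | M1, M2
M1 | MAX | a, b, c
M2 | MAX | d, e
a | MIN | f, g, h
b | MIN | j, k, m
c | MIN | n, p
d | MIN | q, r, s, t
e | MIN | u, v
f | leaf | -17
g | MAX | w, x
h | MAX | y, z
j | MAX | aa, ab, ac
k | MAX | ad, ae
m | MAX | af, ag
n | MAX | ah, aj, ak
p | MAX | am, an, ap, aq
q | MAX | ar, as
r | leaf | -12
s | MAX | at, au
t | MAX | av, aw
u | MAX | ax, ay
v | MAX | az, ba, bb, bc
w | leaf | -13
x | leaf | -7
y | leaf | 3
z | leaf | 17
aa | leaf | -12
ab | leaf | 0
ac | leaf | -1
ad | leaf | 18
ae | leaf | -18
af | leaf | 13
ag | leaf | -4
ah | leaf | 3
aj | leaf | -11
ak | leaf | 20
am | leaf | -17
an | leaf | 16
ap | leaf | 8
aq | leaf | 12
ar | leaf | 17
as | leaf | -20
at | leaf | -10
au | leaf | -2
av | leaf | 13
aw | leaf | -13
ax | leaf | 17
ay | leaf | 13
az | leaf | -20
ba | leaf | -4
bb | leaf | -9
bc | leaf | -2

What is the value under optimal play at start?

-2

g (MAX): max(-13, -7) = -7
h (MAX): max(3, 17) = 17
a (MIN): min(-17, -7, 17) = -17
j (MAX): max(-12, 0, -1) = 0
k (MAX): max(18, -18) = 18
m (MAX): max(13, -4) = 13
b (MIN): min(0, 18, 13) = 0
n (MAX): max(3, -11, 20) = 20
p (MAX): max(-17, 16, 8, 12) = 16
c (MIN): min(20, 16) = 16
M1 (MAX): max(-17, 0, 16) = 16
q (MAX): max(17, -20) = 17
s (MAX): max(-10, -2) = -2
t (MAX): max(13, -13) = 13
d (MIN): min(17, -12, -2, 13) = -12
u (MAX): max(17, 13) = 17
v (MAX): max(-20, -4, -9, -2) = -2
e (MIN): min(17, -2) = -2
M2 (MAX): max(-12, -2) = -2
start (MIN): min(16, -2) = -2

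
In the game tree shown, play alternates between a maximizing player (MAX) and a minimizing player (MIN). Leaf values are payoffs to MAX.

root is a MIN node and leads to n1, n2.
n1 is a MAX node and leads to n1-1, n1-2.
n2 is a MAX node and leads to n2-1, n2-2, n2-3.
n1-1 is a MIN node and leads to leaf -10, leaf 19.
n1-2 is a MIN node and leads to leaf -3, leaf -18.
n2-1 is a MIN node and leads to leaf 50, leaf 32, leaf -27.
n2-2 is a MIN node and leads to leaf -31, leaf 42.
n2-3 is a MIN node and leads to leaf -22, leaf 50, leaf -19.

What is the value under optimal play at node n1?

n1-1 (MIN): min(-10, 19) = -10
n1-2 (MIN): min(-3, -18) = -18
n1 (MAX): max(-10, -18) = -10

-10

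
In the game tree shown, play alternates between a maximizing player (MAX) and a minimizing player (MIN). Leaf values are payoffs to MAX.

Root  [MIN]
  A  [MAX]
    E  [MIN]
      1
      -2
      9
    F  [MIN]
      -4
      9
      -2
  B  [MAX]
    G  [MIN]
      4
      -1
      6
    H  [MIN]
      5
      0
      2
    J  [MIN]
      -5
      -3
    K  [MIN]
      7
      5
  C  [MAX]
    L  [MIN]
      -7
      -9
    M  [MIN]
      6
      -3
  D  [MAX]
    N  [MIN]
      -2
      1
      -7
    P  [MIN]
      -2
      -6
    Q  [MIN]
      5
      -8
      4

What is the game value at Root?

E (MIN): min(1, -2, 9) = -2
F (MIN): min(-4, 9, -2) = -4
A (MAX): max(-2, -4) = -2
G (MIN): min(4, -1, 6) = -1
H (MIN): min(5, 0, 2) = 0
J (MIN): min(-5, -3) = -5
K (MIN): min(7, 5) = 5
B (MAX): max(-1, 0, -5, 5) = 5
L (MIN): min(-7, -9) = -9
M (MIN): min(6, -3) = -3
C (MAX): max(-9, -3) = -3
N (MIN): min(-2, 1, -7) = -7
P (MIN): min(-2, -6) = -6
Q (MIN): min(5, -8, 4) = -8
D (MAX): max(-7, -6, -8) = -6
Root (MIN): min(-2, 5, -3, -6) = -6

-6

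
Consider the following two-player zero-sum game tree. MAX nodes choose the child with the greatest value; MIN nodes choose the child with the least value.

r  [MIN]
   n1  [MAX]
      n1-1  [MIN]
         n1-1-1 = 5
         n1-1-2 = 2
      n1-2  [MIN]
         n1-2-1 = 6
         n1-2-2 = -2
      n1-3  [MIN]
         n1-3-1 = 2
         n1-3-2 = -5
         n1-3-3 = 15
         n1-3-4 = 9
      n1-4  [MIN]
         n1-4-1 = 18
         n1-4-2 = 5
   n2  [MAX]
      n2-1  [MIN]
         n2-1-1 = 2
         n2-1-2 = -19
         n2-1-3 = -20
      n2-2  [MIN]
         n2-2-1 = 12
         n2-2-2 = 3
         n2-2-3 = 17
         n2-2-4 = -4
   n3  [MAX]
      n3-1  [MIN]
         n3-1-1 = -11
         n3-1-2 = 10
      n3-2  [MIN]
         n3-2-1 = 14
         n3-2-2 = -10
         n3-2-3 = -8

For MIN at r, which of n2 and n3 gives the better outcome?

n2-1 (MIN): min(2, -19, -20) = -20
n2-2 (MIN): min(12, 3, 17, -4) = -4
n2 (MAX): max(-20, -4) = -4
n3-1 (MIN): min(-11, 10) = -11
n3-2 (MIN): min(14, -10, -8) = -10
n3 (MAX): max(-11, -10) = -10
MIN prefers the lower value; n2=-4, n3=-10. n3 is better since -10 < -4.

n3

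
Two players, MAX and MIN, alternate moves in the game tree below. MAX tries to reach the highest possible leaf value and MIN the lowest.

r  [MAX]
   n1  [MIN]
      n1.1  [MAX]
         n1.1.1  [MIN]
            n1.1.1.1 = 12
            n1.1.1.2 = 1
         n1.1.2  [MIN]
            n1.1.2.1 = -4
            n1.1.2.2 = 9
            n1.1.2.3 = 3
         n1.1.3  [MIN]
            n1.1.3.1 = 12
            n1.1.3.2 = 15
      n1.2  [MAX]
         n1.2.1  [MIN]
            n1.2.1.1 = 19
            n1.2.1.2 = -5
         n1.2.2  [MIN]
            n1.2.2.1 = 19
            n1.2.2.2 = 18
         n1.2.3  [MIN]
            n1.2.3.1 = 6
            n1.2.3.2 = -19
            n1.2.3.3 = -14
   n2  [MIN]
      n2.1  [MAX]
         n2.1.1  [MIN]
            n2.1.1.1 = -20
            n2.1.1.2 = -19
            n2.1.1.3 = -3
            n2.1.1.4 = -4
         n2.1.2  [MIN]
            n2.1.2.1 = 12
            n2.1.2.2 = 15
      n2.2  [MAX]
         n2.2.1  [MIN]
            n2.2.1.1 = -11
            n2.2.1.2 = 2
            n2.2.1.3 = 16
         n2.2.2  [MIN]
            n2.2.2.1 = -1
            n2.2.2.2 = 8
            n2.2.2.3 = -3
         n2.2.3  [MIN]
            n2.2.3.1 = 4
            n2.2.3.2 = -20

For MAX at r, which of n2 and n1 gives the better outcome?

n2.1.1 (MIN): min(-20, -19, -3, -4) = -20
n2.1.2 (MIN): min(12, 15) = 12
n2.1 (MAX): max(-20, 12) = 12
n2.2.1 (MIN): min(-11, 2, 16) = -11
n2.2.2 (MIN): min(-1, 8, -3) = -3
n2.2.3 (MIN): min(4, -20) = -20
n2.2 (MAX): max(-11, -3, -20) = -3
n2 (MIN): min(12, -3) = -3
n1.1.1 (MIN): min(12, 1) = 1
n1.1.2 (MIN): min(-4, 9, 3) = -4
n1.1.3 (MIN): min(12, 15) = 12
n1.1 (MAX): max(1, -4, 12) = 12
n1.2.1 (MIN): min(19, -5) = -5
n1.2.2 (MIN): min(19, 18) = 18
n1.2.3 (MIN): min(6, -19, -14) = -19
n1.2 (MAX): max(-5, 18, -19) = 18
n1 (MIN): min(12, 18) = 12
MAX prefers the higher value; n2=-3, n1=12. n1 is better since 12 > -3.

n1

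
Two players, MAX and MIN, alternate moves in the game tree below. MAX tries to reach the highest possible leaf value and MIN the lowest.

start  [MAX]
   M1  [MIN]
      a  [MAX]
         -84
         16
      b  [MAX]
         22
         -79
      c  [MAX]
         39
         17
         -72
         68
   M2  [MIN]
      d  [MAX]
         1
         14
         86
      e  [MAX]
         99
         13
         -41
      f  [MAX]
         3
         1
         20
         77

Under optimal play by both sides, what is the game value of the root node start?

a (MAX): max(-84, 16) = 16
b (MAX): max(22, -79) = 22
c (MAX): max(39, 17, -72, 68) = 68
M1 (MIN): min(16, 22, 68) = 16
d (MAX): max(1, 14, 86) = 86
e (MAX): max(99, 13, -41) = 99
f (MAX): max(3, 1, 20, 77) = 77
M2 (MIN): min(86, 99, 77) = 77
start (MAX): max(16, 77) = 77

77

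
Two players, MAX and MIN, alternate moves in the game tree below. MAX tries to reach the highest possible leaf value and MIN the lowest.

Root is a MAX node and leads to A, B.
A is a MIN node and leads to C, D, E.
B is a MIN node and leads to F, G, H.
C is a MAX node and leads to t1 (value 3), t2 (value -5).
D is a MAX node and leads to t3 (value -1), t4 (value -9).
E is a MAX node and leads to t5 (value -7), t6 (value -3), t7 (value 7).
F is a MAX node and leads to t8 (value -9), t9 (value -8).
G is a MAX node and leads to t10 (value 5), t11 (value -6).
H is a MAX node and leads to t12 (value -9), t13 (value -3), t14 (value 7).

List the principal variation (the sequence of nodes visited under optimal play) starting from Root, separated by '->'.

C (MAX): max(3, -5) = 3
D (MAX): max(-1, -9) = -1
E (MAX): max(-7, -3, 7) = 7
A (MIN): min(3, -1, 7) = -1
F (MAX): max(-9, -8) = -8
G (MAX): max(5, -6) = 5
H (MAX): max(-9, -3, 7) = 7
B (MIN): min(-8, 5, 7) = -8
Root (MAX): max(-1, -8) = -1
At Root, MAX picks A (highest: -1).
At A, MIN picks D (lowest: -1).
At D, MAX picks t3 (highest: -1).
Terminal value -1.

Root -> A -> D -> t3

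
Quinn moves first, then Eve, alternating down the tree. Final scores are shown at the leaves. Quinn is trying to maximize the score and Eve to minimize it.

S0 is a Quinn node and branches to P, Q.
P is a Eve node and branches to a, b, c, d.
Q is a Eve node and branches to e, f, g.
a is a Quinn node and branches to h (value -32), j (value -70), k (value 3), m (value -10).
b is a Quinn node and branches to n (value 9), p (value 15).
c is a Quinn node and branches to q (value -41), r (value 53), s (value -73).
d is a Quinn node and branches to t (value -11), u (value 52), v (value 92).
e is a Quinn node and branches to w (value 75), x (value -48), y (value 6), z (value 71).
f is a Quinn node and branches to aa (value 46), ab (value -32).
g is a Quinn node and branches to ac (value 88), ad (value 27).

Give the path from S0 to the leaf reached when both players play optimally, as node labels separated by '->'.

S0 -> Q -> f -> aa

a (Quinn): max(-32, -70, 3, -10) = 3
b (Quinn): max(9, 15) = 15
c (Quinn): max(-41, 53, -73) = 53
d (Quinn): max(-11, 52, 92) = 92
P (Eve): min(3, 15, 53, 92) = 3
e (Quinn): max(75, -48, 6, 71) = 75
f (Quinn): max(46, -32) = 46
g (Quinn): max(88, 27) = 88
Q (Eve): min(75, 46, 88) = 46
S0 (Quinn): max(3, 46) = 46
At S0, Quinn picks Q (highest: 46).
At Q, Eve picks f (lowest: 46).
At f, Quinn picks aa (highest: 46).
Terminal value 46.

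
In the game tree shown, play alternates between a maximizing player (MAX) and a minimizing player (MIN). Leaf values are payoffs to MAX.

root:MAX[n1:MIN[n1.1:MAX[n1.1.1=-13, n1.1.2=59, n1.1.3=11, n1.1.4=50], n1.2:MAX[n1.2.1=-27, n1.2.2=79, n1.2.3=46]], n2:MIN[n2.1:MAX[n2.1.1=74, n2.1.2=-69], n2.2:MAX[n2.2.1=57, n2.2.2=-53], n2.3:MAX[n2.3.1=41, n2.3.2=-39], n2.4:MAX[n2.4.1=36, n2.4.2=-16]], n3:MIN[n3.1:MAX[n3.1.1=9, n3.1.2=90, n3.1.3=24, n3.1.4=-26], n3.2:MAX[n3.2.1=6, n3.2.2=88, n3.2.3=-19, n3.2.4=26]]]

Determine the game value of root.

n1.1 (MAX): max(-13, 59, 11, 50) = 59
n1.2 (MAX): max(-27, 79, 46) = 79
n1 (MIN): min(59, 79) = 59
n2.1 (MAX): max(74, -69) = 74
n2.2 (MAX): max(57, -53) = 57
n2.3 (MAX): max(41, -39) = 41
n2.4 (MAX): max(36, -16) = 36
n2 (MIN): min(74, 57, 41, 36) = 36
n3.1 (MAX): max(9, 90, 24, -26) = 90
n3.2 (MAX): max(6, 88, -19, 26) = 88
n3 (MIN): min(90, 88) = 88
root (MAX): max(59, 36, 88) = 88

88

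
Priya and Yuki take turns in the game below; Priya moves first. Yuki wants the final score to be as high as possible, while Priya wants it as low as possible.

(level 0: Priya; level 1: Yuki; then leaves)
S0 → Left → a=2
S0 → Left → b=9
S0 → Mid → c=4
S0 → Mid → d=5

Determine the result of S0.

Left (Yuki): max(2, 9) = 9
Mid (Yuki): max(4, 5) = 5
S0 (Priya): min(9, 5) = 5

5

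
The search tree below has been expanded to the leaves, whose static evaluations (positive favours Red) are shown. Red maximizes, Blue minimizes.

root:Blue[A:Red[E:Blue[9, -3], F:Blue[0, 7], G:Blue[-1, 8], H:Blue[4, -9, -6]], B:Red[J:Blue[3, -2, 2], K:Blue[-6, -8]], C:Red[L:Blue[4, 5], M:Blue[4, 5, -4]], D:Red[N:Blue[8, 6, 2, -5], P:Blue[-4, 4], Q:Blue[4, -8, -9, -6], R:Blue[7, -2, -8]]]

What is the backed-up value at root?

E (Blue): min(9, -3) = -3
F (Blue): min(0, 7) = 0
G (Blue): min(-1, 8) = -1
H (Blue): min(4, -9, -6) = -9
A (Red): max(-3, 0, -1, -9) = 0
J (Blue): min(3, -2, 2) = -2
K (Blue): min(-6, -8) = -8
B (Red): max(-2, -8) = -2
L (Blue): min(4, 5) = 4
M (Blue): min(4, 5, -4) = -4
C (Red): max(4, -4) = 4
N (Blue): min(8, 6, 2, -5) = -5
P (Blue): min(-4, 4) = -4
Q (Blue): min(4, -8, -9, -6) = -9
R (Blue): min(7, -2, -8) = -8
D (Red): max(-5, -4, -9, -8) = -4
root (Blue): min(0, -2, 4, -4) = -4

-4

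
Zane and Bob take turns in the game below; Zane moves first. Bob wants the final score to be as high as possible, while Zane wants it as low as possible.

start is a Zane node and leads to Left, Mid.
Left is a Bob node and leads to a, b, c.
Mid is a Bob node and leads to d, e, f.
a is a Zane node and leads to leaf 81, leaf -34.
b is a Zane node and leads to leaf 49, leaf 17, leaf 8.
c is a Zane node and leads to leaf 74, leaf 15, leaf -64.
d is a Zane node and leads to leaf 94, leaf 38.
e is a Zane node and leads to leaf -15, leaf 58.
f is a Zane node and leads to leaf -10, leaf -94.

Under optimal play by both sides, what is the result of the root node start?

a (Zane): min(81, -34) = -34
b (Zane): min(49, 17, 8) = 8
c (Zane): min(74, 15, -64) = -64
Left (Bob): max(-34, 8, -64) = 8
d (Zane): min(94, 38) = 38
e (Zane): min(-15, 58) = -15
f (Zane): min(-10, -94) = -94
Mid (Bob): max(38, -15, -94) = 38
start (Zane): min(8, 38) = 8

8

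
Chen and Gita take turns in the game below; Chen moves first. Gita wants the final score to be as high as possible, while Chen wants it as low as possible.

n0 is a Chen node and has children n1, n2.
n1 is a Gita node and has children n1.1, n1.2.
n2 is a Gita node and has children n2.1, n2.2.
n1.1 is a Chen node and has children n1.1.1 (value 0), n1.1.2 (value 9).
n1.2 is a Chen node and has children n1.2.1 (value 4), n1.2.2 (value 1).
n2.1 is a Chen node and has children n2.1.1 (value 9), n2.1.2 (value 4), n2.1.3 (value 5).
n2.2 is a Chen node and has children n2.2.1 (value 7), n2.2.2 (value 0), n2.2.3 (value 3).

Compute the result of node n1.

1

n1.1 (Chen): min(0, 9) = 0
n1.2 (Chen): min(4, 1) = 1
n1 (Gita): max(0, 1) = 1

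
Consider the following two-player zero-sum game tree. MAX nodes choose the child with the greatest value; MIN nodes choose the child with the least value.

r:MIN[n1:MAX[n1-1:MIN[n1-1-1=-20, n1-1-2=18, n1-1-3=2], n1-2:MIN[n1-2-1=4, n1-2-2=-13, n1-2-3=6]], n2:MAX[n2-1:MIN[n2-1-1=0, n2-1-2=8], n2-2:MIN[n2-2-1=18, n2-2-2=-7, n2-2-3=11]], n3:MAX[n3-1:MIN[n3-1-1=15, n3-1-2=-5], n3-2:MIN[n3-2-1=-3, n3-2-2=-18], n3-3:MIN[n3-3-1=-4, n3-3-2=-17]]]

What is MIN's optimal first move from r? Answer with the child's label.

n1

n1-1 (MIN): min(-20, 18, 2) = -20
n1-2 (MIN): min(4, -13, 6) = -13
n1 (MAX): max(-20, -13) = -13
n2-1 (MIN): min(0, 8) = 0
n2-2 (MIN): min(18, -7, 11) = -7
n2 (MAX): max(0, -7) = 0
n3-1 (MIN): min(15, -5) = -5
n3-2 (MIN): min(-3, -18) = -18
n3-3 (MIN): min(-4, -17) = -17
n3 (MAX): max(-5, -18, -17) = -5
r (MIN): min(-13, 0, -5) = -13
MIN at r wants the lowest of {n1=-13, n2=0, n3=-5}, so chooses n1.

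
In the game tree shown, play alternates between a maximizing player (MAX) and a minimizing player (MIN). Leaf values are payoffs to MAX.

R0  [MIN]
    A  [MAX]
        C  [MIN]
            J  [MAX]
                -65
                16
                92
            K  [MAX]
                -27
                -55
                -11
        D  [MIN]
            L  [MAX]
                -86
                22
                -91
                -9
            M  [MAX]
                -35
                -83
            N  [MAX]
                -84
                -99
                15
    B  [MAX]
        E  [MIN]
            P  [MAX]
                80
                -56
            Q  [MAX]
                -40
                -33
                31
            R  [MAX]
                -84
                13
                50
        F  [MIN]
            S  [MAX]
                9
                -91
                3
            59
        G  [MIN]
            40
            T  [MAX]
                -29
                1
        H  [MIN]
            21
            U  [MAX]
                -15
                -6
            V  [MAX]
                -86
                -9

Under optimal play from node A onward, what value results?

J (MAX): max(-65, 16, 92) = 92
K (MAX): max(-27, -55, -11) = -11
C (MIN): min(92, -11) = -11
L (MAX): max(-86, 22, -91, -9) = 22
M (MAX): max(-35, -83) = -35
N (MAX): max(-84, -99, 15) = 15
D (MIN): min(22, -35, 15) = -35
A (MAX): max(-11, -35) = -11

-11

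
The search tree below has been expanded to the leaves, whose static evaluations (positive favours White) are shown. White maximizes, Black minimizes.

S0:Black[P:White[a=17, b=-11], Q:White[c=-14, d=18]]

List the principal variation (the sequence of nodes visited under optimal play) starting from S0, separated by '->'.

P (White): max(17, -11) = 17
Q (White): max(-14, 18) = 18
S0 (Black): min(17, 18) = 17
At S0, Black picks P (lowest: 17).
At P, White picks a (highest: 17).
Terminal value 17.

S0 -> P -> a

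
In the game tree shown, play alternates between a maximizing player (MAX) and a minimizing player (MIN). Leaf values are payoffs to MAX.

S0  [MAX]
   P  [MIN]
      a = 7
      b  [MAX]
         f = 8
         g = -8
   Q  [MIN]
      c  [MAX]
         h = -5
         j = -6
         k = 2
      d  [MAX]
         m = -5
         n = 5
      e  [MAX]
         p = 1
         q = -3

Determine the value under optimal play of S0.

7

b (MAX): max(8, -8) = 8
P (MIN): min(7, 8) = 7
c (MAX): max(-5, -6, 2) = 2
d (MAX): max(-5, 5) = 5
e (MAX): max(1, -3) = 1
Q (MIN): min(2, 5, 1) = 1
S0 (MAX): max(7, 1) = 7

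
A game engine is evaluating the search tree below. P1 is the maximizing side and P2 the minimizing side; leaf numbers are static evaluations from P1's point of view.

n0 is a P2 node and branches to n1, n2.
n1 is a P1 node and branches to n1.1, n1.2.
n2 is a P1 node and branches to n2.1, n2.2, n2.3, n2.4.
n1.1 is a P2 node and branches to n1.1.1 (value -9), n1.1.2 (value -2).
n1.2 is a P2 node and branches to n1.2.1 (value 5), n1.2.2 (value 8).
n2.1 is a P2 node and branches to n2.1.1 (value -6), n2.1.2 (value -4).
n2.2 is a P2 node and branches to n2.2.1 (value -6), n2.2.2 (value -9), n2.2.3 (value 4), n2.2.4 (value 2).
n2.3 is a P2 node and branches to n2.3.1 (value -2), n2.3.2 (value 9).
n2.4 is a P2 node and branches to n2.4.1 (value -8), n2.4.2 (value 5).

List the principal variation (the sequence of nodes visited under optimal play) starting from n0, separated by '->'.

n1.1 (P2): min(-9, -2) = -9
n1.2 (P2): min(5, 8) = 5
n1 (P1): max(-9, 5) = 5
n2.1 (P2): min(-6, -4) = -6
n2.2 (P2): min(-6, -9, 4, 2) = -9
n2.3 (P2): min(-2, 9) = -2
n2.4 (P2): min(-8, 5) = -8
n2 (P1): max(-6, -9, -2, -8) = -2
n0 (P2): min(5, -2) = -2
At n0, P2 picks n2 (lowest: -2).
At n2, P1 picks n2.3 (highest: -2).
At n2.3, P2 picks n2.3.1 (lowest: -2).
Terminal value -2.

n0 -> n2 -> n2.3 -> n2.3.1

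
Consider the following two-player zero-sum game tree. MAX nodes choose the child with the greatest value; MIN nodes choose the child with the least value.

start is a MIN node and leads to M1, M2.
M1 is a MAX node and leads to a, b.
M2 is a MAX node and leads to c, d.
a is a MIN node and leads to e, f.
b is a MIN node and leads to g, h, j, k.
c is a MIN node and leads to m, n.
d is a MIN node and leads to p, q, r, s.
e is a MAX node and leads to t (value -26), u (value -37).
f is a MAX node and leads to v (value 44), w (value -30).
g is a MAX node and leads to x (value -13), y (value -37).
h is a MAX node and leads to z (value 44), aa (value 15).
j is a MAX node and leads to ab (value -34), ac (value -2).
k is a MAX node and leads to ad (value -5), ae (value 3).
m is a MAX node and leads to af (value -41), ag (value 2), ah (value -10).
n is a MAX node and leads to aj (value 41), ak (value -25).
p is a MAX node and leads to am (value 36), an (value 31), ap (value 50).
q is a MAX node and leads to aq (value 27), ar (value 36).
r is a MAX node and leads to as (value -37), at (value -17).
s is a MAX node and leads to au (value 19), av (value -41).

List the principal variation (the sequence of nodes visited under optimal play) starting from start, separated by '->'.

start -> M1 -> b -> g -> x

e (MAX): max(-26, -37) = -26
f (MAX): max(44, -30) = 44
a (MIN): min(-26, 44) = -26
g (MAX): max(-13, -37) = -13
h (MAX): max(44, 15) = 44
j (MAX): max(-34, -2) = -2
k (MAX): max(-5, 3) = 3
b (MIN): min(-13, 44, -2, 3) = -13
M1 (MAX): max(-26, -13) = -13
m (MAX): max(-41, 2, -10) = 2
n (MAX): max(41, -25) = 41
c (MIN): min(2, 41) = 2
p (MAX): max(36, 31, 50) = 50
q (MAX): max(27, 36) = 36
r (MAX): max(-37, -17) = -17
s (MAX): max(19, -41) = 19
d (MIN): min(50, 36, -17, 19) = -17
M2 (MAX): max(2, -17) = 2
start (MIN): min(-13, 2) = -13
At start, MIN picks M1 (lowest: -13).
At M1, MAX picks b (highest: -13).
At b, MIN picks g (lowest: -13).
At g, MAX picks x (highest: -13).
Terminal value -13.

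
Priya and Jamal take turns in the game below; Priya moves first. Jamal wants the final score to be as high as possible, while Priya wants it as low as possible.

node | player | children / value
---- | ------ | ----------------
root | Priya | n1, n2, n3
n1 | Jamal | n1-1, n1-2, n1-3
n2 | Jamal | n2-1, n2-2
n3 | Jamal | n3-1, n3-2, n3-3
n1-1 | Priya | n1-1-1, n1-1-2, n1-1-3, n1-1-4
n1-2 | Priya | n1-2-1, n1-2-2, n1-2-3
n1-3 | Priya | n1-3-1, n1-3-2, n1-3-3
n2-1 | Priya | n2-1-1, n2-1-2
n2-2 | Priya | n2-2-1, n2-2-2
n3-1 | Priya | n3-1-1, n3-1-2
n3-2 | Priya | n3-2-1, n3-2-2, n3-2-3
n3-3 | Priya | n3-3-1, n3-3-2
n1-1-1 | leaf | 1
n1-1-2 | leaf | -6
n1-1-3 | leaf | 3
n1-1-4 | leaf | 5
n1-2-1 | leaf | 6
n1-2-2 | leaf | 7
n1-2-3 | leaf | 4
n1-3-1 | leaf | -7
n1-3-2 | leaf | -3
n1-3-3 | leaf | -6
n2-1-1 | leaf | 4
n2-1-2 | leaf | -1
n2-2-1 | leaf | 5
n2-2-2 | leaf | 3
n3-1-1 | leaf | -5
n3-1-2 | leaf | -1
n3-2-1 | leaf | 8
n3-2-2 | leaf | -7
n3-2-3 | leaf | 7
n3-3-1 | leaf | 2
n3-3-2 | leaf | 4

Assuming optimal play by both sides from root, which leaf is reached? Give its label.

n3-3-1

n1-1 (Priya): min(1, -6, 3, 5) = -6
n1-2 (Priya): min(6, 7, 4) = 4
n1-3 (Priya): min(-7, -3, -6) = -7
n1 (Jamal): max(-6, 4, -7) = 4
n2-1 (Priya): min(4, -1) = -1
n2-2 (Priya): min(5, 3) = 3
n2 (Jamal): max(-1, 3) = 3
n3-1 (Priya): min(-5, -1) = -5
n3-2 (Priya): min(8, -7, 7) = -7
n3-3 (Priya): min(2, 4) = 2
n3 (Jamal): max(-5, -7, 2) = 2
root (Priya): min(4, 3, 2) = 2
At root, Priya picks n3 (lowest: 2).
At n3, Jamal picks n3-3 (highest: 2).
At n3-3, Priya picks n3-3-1 (lowest: 2).
Terminal value 2.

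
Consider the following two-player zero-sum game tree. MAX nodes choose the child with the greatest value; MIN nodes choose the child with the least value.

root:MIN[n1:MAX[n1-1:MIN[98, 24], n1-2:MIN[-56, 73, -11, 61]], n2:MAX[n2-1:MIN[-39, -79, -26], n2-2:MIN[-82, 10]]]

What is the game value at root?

-79

n1-1 (MIN): min(98, 24) = 24
n1-2 (MIN): min(-56, 73, -11, 61) = -56
n1 (MAX): max(24, -56) = 24
n2-1 (MIN): min(-39, -79, -26) = -79
n2-2 (MIN): min(-82, 10) = -82
n2 (MAX): max(-79, -82) = -79
root (MIN): min(24, -79) = -79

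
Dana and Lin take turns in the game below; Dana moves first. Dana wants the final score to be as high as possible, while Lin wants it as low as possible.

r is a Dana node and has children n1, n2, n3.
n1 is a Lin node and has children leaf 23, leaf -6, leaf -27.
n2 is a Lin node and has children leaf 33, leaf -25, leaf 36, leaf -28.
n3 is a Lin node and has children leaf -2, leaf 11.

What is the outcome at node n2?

n2 (Lin): min(33, -25, 36, -28) = -28

-28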